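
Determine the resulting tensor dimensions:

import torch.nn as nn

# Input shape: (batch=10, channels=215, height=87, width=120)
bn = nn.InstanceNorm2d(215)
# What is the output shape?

Input shape: (10, 215, 87, 120)
Output shape: (10, 215, 87, 120)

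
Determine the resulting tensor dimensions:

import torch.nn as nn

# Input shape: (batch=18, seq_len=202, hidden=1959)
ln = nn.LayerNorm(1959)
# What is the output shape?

Input shape: (18, 202, 1959)
Output shape: (18, 202, 1959)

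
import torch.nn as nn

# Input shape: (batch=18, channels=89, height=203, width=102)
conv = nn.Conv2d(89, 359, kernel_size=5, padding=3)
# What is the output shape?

Input shape: (18, 89, 203, 102)
Output shape: (18, 359, 205, 104)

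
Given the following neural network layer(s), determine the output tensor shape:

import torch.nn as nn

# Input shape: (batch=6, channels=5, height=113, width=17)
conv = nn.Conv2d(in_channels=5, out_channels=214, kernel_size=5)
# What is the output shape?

Input shape: (6, 5, 113, 17)
Output shape: (6, 214, 109, 13)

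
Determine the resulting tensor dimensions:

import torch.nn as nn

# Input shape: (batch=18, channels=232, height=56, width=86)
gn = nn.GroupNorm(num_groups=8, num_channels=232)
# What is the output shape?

Input shape: (18, 232, 56, 86)
Output shape: (18, 232, 56, 86)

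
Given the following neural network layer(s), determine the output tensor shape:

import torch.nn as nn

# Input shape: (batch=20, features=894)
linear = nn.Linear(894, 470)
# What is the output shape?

Input shape: (20, 894)
Output shape: (20, 470)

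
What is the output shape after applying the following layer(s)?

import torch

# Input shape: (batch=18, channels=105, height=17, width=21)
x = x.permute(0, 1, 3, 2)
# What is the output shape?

Input shape: (18, 105, 17, 21)
Output shape: (18, 105, 21, 17)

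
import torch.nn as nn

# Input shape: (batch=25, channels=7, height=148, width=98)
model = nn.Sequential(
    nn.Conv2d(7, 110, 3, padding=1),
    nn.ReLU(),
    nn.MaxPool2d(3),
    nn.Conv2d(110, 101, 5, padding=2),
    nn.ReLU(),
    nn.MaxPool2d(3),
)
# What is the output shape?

Input shape: (25, 7, 148, 98)
  -> after first Conv2d: (25, 110, 148, 98)
  -> after first MaxPool2d: (25, 110, 49, 32)
  -> after second Conv2d: (25, 101, 49, 32)
Output shape: (25, 101, 16, 10)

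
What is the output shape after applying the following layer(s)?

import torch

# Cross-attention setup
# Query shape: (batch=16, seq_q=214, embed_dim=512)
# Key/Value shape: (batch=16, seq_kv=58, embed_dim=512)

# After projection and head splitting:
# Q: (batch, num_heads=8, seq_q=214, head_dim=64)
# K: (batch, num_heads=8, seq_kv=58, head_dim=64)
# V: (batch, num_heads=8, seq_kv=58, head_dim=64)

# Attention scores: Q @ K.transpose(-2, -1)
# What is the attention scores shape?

Input shape: (16, 214, 512)
Output shape: (16, 8, 214, 58)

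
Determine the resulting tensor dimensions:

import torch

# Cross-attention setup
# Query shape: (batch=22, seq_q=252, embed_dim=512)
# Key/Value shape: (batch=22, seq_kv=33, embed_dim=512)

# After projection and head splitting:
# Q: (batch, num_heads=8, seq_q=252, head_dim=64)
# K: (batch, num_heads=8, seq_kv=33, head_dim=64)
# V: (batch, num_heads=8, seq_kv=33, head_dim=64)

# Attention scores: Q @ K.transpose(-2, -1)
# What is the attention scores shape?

Input shape: (22, 252, 512)
Output shape: (22, 8, 252, 33)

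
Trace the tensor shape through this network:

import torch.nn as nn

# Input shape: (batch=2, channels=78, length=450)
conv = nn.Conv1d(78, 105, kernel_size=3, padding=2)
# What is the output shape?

Input shape: (2, 78, 450)
Output shape: (2, 105, 452)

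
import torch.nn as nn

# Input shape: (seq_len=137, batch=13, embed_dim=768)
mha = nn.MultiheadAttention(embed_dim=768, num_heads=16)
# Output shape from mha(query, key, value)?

Input shape: (137, 13, 768)
Output shape: (137, 13, 768)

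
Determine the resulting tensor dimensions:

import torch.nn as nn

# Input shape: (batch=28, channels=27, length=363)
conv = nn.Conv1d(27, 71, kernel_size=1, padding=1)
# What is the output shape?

Input shape: (28, 27, 363)
Output shape: (28, 71, 365)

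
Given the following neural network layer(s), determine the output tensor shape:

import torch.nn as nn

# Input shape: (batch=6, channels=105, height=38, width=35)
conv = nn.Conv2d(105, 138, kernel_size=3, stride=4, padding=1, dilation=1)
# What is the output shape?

Input shape: (6, 105, 38, 35)
Output shape: (6, 138, 10, 9)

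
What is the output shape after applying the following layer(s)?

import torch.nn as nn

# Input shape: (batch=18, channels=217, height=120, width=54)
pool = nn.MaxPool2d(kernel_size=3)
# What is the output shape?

Input shape: (18, 217, 120, 54)
Output shape: (18, 217, 40, 18)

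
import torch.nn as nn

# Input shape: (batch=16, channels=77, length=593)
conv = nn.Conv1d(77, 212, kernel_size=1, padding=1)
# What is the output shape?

Input shape: (16, 77, 593)
Output shape: (16, 212, 595)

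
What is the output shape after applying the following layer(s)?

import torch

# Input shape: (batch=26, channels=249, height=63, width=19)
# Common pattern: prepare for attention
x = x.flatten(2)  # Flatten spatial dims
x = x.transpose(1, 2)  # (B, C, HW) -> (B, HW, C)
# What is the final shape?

Input shape: (26, 249, 63, 19)
  -> after flatten(2): (26, 249, 1197)
Output shape: (26, 1197, 249)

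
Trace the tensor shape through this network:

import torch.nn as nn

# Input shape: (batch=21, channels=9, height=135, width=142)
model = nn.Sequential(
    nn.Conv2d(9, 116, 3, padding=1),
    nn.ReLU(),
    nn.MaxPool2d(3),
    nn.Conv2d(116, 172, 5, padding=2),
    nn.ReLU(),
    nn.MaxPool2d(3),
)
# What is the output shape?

Input shape: (21, 9, 135, 142)
  -> after first Conv2d: (21, 116, 135, 142)
  -> after first MaxPool2d: (21, 116, 45, 47)
  -> after second Conv2d: (21, 172, 45, 47)
Output shape: (21, 172, 15, 15)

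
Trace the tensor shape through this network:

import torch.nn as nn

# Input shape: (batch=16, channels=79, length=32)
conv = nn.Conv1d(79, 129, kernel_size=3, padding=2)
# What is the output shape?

Input shape: (16, 79, 32)
Output shape: (16, 129, 34)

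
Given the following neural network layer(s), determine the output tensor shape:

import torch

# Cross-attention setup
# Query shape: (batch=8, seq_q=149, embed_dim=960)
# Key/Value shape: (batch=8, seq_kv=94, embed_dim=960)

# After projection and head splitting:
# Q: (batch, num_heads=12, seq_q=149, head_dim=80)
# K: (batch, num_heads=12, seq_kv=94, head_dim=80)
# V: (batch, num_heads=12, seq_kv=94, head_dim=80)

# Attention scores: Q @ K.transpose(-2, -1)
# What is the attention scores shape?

Input shape: (8, 149, 960)
Output shape: (8, 12, 149, 94)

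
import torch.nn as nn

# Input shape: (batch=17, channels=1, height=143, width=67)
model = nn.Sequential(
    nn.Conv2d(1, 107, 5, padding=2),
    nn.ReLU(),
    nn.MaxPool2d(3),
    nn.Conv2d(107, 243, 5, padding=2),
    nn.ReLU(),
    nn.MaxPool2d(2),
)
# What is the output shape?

Input shape: (17, 1, 143, 67)
  -> after first Conv2d: (17, 107, 143, 67)
  -> after first MaxPool2d: (17, 107, 47, 22)
  -> after second Conv2d: (17, 243, 47, 22)
Output shape: (17, 243, 23, 11)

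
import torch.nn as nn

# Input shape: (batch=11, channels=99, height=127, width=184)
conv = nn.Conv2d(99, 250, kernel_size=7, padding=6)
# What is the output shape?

Input shape: (11, 99, 127, 184)
Output shape: (11, 250, 133, 190)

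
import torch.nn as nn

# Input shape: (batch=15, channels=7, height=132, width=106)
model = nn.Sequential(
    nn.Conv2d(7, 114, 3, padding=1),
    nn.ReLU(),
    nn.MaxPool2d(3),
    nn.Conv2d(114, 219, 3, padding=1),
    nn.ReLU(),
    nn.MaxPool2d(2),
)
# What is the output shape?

Input shape: (15, 7, 132, 106)
  -> after first Conv2d: (15, 114, 132, 106)
  -> after first MaxPool2d: (15, 114, 44, 35)
  -> after second Conv2d: (15, 219, 44, 35)
Output shape: (15, 219, 22, 17)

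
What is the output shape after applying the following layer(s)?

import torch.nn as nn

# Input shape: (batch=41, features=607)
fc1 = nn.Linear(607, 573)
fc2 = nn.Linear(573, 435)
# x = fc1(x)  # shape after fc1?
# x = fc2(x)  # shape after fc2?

Input shape: (41, 607)
  -> after fc1: (41, 573)
Output shape: (41, 435)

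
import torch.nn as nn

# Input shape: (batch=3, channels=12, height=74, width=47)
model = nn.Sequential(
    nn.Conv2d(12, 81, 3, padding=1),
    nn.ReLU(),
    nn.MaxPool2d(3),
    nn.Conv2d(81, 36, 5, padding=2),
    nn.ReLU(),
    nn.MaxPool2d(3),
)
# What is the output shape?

Input shape: (3, 12, 74, 47)
  -> after first Conv2d: (3, 81, 74, 47)
  -> after first MaxPool2d: (3, 81, 24, 15)
  -> after second Conv2d: (3, 36, 24, 15)
Output shape: (3, 36, 8, 5)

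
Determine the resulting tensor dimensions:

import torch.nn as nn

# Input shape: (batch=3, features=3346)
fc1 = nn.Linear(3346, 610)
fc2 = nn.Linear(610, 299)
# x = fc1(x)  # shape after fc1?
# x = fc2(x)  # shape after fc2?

Input shape: (3, 3346)
  -> after fc1: (3, 610)
Output shape: (3, 299)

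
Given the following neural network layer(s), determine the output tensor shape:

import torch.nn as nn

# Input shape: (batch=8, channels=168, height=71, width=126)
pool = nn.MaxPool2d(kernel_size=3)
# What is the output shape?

Input shape: (8, 168, 71, 126)
Output shape: (8, 168, 23, 42)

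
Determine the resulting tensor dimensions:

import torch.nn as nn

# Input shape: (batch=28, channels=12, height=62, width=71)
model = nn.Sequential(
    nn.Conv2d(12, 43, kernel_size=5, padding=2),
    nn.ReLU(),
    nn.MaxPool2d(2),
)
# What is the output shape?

Input shape: (28, 12, 62, 71)
  -> after Conv2d: (28, 43, 62, 71)
  -> after ReLU: (28, 43, 62, 71)
Output shape: (28, 43, 31, 35)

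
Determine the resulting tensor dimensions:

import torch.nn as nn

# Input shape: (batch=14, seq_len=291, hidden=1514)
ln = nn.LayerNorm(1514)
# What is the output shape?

Input shape: (14, 291, 1514)
Output shape: (14, 291, 1514)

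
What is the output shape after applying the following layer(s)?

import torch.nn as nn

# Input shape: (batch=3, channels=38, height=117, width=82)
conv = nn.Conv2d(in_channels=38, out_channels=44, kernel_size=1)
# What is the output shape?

Input shape: (3, 38, 117, 82)
Output shape: (3, 44, 117, 82)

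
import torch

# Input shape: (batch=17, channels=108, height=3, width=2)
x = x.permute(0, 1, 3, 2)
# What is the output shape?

Input shape: (17, 108, 3, 2)
Output shape: (17, 108, 2, 3)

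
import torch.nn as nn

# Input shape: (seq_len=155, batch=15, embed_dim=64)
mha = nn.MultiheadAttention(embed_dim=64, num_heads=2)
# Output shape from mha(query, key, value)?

Input shape: (155, 15, 64)
Output shape: (155, 15, 64)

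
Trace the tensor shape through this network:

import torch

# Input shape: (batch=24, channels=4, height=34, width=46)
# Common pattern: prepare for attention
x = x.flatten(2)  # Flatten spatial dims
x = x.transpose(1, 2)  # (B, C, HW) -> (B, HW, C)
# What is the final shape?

Input shape: (24, 4, 34, 46)
  -> after flatten(2): (24, 4, 1564)
Output shape: (24, 1564, 4)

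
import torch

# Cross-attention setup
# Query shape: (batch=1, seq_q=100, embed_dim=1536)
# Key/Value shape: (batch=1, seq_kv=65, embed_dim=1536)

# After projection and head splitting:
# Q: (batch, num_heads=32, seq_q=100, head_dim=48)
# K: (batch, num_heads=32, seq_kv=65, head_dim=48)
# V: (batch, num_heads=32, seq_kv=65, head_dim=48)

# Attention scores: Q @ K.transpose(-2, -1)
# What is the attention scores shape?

Input shape: (1, 100, 1536)
Output shape: (1, 32, 100, 65)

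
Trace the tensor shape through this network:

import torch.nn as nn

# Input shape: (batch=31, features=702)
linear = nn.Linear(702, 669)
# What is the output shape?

Input shape: (31, 702)
Output shape: (31, 669)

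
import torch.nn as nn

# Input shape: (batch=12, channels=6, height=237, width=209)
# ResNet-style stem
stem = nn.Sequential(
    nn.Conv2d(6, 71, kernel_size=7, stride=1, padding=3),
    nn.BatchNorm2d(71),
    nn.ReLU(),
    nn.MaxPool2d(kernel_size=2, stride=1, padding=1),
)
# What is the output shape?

Input shape: (12, 6, 237, 209)
  -> after Conv2d 7x7 stride=1: (12, 71, 237, 209)
Output shape: (12, 71, 238, 210)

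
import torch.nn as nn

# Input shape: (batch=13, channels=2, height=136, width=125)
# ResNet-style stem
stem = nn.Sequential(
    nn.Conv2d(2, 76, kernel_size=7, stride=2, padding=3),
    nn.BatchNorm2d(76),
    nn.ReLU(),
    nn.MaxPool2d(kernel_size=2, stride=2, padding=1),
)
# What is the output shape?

Input shape: (13, 2, 136, 125)
  -> after Conv2d 7x7 stride=2: (13, 76, 68, 63)
Output shape: (13, 76, 35, 32)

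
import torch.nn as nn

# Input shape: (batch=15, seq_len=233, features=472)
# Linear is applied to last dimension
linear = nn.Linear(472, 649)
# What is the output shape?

Input shape: (15, 233, 472)
Output shape: (15, 233, 649)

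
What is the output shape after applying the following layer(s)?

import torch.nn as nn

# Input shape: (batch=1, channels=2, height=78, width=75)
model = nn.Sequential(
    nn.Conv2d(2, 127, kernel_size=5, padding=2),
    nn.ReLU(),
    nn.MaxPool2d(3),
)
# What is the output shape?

Input shape: (1, 2, 78, 75)
  -> after Conv2d: (1, 127, 78, 75)
  -> after ReLU: (1, 127, 78, 75)
Output shape: (1, 127, 26, 25)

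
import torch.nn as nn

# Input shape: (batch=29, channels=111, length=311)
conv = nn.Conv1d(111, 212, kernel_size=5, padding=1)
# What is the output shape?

Input shape: (29, 111, 311)
Output shape: (29, 212, 309)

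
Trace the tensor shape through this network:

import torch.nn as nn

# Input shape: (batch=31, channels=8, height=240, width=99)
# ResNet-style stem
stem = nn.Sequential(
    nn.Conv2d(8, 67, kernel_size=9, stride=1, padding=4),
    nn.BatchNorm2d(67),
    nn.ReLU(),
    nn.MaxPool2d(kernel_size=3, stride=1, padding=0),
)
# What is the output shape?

Input shape: (31, 8, 240, 99)
  -> after Conv2d 9x9 stride=1: (31, 67, 240, 99)
Output shape: (31, 67, 238, 97)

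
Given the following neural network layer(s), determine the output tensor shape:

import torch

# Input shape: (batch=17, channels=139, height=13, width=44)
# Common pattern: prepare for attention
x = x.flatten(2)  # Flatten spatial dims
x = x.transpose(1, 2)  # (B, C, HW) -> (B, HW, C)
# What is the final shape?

Input shape: (17, 139, 13, 44)
  -> after flatten(2): (17, 139, 572)
Output shape: (17, 572, 139)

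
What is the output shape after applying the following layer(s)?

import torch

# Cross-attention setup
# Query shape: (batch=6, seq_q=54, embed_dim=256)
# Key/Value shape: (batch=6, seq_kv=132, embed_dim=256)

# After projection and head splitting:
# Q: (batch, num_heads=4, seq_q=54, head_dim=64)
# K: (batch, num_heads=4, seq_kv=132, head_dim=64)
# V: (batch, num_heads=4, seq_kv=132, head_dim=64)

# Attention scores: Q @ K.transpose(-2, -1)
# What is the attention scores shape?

Input shape: (6, 54, 256)
Output shape: (6, 4, 54, 132)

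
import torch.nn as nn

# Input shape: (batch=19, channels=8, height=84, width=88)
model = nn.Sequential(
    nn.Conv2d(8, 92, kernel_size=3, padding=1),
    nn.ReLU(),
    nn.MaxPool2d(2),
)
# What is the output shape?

Input shape: (19, 8, 84, 88)
  -> after Conv2d: (19, 92, 84, 88)
  -> after ReLU: (19, 92, 84, 88)
Output shape: (19, 92, 42, 44)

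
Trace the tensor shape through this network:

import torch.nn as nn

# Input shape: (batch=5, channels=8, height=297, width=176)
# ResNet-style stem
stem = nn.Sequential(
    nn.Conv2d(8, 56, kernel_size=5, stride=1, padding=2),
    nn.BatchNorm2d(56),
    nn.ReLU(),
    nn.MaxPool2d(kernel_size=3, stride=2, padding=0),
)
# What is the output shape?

Input shape: (5, 8, 297, 176)
  -> after Conv2d 5x5 stride=1: (5, 56, 297, 176)
Output shape: (5, 56, 148, 87)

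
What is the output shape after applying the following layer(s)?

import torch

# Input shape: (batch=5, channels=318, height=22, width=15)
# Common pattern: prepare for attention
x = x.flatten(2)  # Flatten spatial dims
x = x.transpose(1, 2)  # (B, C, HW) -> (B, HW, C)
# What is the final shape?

Input shape: (5, 318, 22, 15)
  -> after flatten(2): (5, 318, 330)
Output shape: (5, 330, 318)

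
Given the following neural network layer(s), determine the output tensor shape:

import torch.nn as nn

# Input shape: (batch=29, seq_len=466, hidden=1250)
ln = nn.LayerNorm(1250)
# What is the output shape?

Input shape: (29, 466, 1250)
Output shape: (29, 466, 1250)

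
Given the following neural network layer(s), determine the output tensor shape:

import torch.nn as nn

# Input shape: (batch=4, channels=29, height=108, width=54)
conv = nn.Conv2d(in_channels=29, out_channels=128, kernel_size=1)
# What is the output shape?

Input shape: (4, 29, 108, 54)
Output shape: (4, 128, 108, 54)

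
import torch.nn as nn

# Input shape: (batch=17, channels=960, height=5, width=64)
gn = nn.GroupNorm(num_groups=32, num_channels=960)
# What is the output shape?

Input shape: (17, 960, 5, 64)
Output shape: (17, 960, 5, 64)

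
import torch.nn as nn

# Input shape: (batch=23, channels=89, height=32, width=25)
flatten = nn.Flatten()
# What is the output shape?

Input shape: (23, 89, 32, 25)
Output shape: (23, 71200)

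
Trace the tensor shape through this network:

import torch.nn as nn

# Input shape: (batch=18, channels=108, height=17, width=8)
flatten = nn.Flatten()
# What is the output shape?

Input shape: (18, 108, 17, 8)
Output shape: (18, 14688)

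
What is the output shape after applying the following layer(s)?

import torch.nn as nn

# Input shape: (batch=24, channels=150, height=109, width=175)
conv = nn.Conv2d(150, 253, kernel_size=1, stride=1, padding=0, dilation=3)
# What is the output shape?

Input shape: (24, 150, 109, 175)
Output shape: (24, 253, 109, 175)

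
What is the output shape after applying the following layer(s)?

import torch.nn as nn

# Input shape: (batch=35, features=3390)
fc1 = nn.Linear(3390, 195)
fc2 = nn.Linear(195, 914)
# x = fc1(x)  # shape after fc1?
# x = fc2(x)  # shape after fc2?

Input shape: (35, 3390)
  -> after fc1: (35, 195)
Output shape: (35, 914)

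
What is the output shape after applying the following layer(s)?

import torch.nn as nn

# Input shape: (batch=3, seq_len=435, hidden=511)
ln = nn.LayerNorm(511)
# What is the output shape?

Input shape: (3, 435, 511)
Output shape: (3, 435, 511)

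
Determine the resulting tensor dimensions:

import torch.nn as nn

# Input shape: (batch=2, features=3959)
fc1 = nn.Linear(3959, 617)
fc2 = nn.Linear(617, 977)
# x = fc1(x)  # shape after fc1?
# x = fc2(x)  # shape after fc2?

Input shape: (2, 3959)
  -> after fc1: (2, 617)
Output shape: (2, 977)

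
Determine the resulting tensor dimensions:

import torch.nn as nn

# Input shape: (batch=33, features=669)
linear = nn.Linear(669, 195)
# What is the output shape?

Input shape: (33, 669)
Output shape: (33, 195)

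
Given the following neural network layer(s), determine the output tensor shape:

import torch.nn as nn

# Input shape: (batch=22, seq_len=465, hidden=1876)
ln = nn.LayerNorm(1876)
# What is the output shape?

Input shape: (22, 465, 1876)
Output shape: (22, 465, 1876)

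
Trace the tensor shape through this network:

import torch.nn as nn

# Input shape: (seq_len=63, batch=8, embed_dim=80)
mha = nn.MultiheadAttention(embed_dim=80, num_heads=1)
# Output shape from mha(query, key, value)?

Input shape: (63, 8, 80)
Output shape: (63, 8, 80)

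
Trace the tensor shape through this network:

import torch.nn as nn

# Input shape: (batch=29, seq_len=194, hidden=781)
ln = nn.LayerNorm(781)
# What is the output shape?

Input shape: (29, 194, 781)
Output shape: (29, 194, 781)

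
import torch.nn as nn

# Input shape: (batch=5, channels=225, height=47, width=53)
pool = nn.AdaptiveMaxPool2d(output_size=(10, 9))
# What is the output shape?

Input shape: (5, 225, 47, 53)
Output shape: (5, 225, 10, 9)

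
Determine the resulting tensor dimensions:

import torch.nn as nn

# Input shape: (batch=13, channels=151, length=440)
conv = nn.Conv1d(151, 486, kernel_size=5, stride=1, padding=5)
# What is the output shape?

Input shape: (13, 151, 440)
Output shape: (13, 486, 446)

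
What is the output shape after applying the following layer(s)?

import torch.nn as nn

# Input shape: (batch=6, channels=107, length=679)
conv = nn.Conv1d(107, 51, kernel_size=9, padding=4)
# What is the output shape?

Input shape: (6, 107, 679)
Output shape: (6, 51, 679)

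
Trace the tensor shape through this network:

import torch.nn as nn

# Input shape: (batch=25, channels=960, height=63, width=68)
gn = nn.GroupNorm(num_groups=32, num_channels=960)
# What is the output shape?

Input shape: (25, 960, 63, 68)
Output shape: (25, 960, 63, 68)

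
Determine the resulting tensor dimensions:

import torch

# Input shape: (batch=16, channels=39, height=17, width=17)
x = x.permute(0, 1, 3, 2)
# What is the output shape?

Input shape: (16, 39, 17, 17)
Output shape: (16, 39, 17, 17)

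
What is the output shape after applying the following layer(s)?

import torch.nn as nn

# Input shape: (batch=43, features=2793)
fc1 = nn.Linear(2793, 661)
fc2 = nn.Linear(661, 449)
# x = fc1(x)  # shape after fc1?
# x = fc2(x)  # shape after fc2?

Input shape: (43, 2793)
  -> after fc1: (43, 661)
Output shape: (43, 449)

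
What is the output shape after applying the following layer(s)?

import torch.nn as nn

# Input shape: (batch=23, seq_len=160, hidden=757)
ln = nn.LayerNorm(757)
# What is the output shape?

Input shape: (23, 160, 757)
Output shape: (23, 160, 757)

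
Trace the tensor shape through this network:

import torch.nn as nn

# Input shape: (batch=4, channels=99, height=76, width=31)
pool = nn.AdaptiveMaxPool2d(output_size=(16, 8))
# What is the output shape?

Input shape: (4, 99, 76, 31)
Output shape: (4, 99, 16, 8)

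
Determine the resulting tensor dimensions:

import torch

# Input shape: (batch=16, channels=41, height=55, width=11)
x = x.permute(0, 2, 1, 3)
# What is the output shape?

Input shape: (16, 41, 55, 11)
Output shape: (16, 55, 41, 11)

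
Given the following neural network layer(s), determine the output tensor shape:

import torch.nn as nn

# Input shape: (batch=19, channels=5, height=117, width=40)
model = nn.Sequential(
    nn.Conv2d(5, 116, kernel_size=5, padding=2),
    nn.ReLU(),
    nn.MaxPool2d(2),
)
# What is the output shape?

Input shape: (19, 5, 117, 40)
  -> after Conv2d: (19, 116, 117, 40)
  -> after ReLU: (19, 116, 117, 40)
Output shape: (19, 116, 58, 20)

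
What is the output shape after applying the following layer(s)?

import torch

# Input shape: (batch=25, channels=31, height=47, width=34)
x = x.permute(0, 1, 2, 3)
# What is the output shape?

Input shape: (25, 31, 47, 34)
Output shape: (25, 31, 47, 34)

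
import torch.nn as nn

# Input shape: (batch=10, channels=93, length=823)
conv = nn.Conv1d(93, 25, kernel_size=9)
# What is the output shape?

Input shape: (10, 93, 823)
Output shape: (10, 25, 815)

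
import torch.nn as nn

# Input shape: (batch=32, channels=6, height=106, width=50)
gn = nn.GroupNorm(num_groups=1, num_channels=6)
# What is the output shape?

Input shape: (32, 6, 106, 50)
Output shape: (32, 6, 106, 50)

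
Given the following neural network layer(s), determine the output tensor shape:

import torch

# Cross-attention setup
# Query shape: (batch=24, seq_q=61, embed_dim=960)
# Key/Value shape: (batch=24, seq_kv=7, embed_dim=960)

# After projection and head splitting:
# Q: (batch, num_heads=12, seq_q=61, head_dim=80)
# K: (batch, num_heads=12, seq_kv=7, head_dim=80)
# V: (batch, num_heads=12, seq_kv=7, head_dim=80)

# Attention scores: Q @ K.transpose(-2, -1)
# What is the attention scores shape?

Input shape: (24, 61, 960)
Output shape: (24, 12, 61, 7)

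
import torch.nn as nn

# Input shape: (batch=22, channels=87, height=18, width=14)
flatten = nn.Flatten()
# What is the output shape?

Input shape: (22, 87, 18, 14)
Output shape: (22, 21924)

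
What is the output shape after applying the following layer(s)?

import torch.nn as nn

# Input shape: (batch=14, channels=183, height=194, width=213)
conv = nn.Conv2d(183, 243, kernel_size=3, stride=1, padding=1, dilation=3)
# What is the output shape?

Input shape: (14, 183, 194, 213)
Output shape: (14, 243, 190, 209)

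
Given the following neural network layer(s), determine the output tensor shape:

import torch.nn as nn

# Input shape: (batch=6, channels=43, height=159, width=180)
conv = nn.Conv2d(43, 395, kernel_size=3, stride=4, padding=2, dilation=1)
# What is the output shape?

Input shape: (6, 43, 159, 180)
Output shape: (6, 395, 41, 46)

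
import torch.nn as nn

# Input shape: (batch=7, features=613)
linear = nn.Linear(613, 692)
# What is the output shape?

Input shape: (7, 613)
Output shape: (7, 692)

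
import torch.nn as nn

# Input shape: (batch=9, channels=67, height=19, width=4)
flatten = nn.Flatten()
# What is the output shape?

Input shape: (9, 67, 19, 4)
Output shape: (9, 5092)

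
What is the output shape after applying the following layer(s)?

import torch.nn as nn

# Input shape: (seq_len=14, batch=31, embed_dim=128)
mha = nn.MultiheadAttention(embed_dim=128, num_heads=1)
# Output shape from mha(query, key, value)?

Input shape: (14, 31, 128)
Output shape: (14, 31, 128)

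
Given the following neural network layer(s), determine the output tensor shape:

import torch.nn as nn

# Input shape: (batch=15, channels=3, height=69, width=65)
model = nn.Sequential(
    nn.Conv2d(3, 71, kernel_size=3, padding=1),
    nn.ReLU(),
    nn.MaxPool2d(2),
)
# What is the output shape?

Input shape: (15, 3, 69, 65)
  -> after Conv2d: (15, 71, 69, 65)
  -> after ReLU: (15, 71, 69, 65)
Output shape: (15, 71, 34, 32)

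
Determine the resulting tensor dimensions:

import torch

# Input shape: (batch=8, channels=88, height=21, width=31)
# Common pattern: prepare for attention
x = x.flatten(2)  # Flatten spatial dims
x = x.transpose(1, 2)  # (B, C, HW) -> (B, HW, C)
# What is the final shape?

Input shape: (8, 88, 21, 31)
  -> after flatten(2): (8, 88, 651)
Output shape: (8, 651, 88)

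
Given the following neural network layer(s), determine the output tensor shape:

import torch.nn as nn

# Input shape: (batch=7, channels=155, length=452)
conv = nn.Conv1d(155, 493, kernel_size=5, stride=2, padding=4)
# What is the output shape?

Input shape: (7, 155, 452)
Output shape: (7, 493, 228)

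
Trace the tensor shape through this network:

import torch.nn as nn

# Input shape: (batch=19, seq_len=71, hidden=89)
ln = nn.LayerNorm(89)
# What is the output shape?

Input shape: (19, 71, 89)
Output shape: (19, 71, 89)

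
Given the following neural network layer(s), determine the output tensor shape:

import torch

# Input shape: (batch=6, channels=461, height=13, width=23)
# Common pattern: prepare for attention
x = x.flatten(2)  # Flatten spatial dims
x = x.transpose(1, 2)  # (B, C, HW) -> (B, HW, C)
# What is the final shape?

Input shape: (6, 461, 13, 23)
  -> after flatten(2): (6, 461, 299)
Output shape: (6, 299, 461)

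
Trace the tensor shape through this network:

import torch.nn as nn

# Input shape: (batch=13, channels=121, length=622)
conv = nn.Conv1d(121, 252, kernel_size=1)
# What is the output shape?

Input shape: (13, 121, 622)
Output shape: (13, 252, 622)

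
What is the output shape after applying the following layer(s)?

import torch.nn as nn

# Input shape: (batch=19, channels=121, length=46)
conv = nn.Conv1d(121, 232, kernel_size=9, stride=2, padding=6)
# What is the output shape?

Input shape: (19, 121, 46)
Output shape: (19, 232, 25)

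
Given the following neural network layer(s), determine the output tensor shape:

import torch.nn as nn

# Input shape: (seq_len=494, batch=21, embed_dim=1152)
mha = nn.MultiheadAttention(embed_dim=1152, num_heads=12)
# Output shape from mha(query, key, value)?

Input shape: (494, 21, 1152)
Output shape: (494, 21, 1152)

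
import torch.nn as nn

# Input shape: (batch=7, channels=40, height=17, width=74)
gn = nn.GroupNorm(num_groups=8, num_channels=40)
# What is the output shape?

Input shape: (7, 40, 17, 74)
Output shape: (7, 40, 17, 74)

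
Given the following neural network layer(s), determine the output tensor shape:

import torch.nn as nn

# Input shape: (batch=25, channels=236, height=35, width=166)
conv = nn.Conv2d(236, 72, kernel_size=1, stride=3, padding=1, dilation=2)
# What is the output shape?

Input shape: (25, 236, 35, 166)
Output shape: (25, 72, 13, 56)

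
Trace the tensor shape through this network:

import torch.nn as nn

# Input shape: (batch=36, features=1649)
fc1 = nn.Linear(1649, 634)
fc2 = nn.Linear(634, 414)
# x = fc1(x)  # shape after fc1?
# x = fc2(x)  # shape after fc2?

Input shape: (36, 1649)
  -> after fc1: (36, 634)
Output shape: (36, 414)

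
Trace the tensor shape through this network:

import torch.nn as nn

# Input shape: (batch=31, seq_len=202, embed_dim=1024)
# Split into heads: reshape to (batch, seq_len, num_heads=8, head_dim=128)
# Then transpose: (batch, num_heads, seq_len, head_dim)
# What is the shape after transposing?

Input shape: (31, 202, 1024)
  -> after reshape: (31, 202, 8, 128)
Output shape: (31, 8, 202, 128)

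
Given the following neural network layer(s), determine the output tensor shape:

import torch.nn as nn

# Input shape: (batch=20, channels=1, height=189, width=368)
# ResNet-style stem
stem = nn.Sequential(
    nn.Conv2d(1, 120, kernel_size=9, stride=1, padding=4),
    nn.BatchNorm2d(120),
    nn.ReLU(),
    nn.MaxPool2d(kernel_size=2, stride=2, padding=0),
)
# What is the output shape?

Input shape: (20, 1, 189, 368)
  -> after Conv2d 9x9 stride=1: (20, 120, 189, 368)
Output shape: (20, 120, 94, 184)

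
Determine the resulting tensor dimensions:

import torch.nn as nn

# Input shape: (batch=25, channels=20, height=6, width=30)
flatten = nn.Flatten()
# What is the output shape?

Input shape: (25, 20, 6, 30)
Output shape: (25, 3600)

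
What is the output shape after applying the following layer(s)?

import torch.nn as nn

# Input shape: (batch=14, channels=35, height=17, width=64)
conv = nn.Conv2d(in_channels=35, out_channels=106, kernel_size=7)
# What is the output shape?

Input shape: (14, 35, 17, 64)
Output shape: (14, 106, 11, 58)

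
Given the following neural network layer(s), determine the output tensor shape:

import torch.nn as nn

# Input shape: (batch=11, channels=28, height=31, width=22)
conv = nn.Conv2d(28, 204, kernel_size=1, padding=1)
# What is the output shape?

Input shape: (11, 28, 31, 22)
Output shape: (11, 204, 33, 24)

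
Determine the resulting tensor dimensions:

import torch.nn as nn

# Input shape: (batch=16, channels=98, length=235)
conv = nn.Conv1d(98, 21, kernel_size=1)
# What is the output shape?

Input shape: (16, 98, 235)
Output shape: (16, 21, 235)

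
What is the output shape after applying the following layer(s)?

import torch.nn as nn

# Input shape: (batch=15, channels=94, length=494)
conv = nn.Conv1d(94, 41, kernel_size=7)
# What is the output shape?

Input shape: (15, 94, 494)
Output shape: (15, 41, 488)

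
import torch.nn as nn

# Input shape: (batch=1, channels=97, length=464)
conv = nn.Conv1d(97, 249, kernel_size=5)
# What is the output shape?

Input shape: (1, 97, 464)
Output shape: (1, 249, 460)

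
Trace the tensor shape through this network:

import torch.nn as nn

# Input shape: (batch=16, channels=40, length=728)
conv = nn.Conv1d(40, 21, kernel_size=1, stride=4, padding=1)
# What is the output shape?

Input shape: (16, 40, 728)
Output shape: (16, 21, 183)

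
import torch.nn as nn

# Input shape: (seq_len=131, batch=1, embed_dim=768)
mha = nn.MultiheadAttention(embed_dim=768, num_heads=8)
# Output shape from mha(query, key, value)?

Input shape: (131, 1, 768)
Output shape: (131, 1, 768)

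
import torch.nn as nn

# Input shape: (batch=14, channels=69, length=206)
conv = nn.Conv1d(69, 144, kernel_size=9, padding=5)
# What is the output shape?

Input shape: (14, 69, 206)
Output shape: (14, 144, 208)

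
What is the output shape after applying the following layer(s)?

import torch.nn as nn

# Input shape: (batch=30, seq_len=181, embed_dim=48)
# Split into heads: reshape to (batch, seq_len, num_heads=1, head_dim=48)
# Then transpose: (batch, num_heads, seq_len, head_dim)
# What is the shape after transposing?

Input shape: (30, 181, 48)
  -> after reshape: (30, 181, 1, 48)
Output shape: (30, 1, 181, 48)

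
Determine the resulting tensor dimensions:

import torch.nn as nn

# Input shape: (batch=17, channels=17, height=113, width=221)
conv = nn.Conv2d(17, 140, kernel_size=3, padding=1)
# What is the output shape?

Input shape: (17, 17, 113, 221)
Output shape: (17, 140, 113, 221)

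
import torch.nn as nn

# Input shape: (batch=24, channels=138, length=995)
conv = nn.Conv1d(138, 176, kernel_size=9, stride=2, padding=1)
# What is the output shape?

Input shape: (24, 138, 995)
Output shape: (24, 176, 495)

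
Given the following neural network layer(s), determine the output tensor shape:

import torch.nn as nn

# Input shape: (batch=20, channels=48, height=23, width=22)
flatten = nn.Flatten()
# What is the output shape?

Input shape: (20, 48, 23, 22)
Output shape: (20, 24288)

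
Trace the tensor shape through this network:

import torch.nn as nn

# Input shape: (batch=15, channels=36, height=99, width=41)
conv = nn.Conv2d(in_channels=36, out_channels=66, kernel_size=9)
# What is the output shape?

Input shape: (15, 36, 99, 41)
Output shape: (15, 66, 91, 33)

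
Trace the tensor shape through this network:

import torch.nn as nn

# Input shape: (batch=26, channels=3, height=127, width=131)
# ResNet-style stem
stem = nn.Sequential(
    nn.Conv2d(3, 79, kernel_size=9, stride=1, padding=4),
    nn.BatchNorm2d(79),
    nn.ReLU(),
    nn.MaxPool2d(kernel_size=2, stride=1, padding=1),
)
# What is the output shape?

Input shape: (26, 3, 127, 131)
  -> after Conv2d 9x9 stride=1: (26, 79, 127, 131)
Output shape: (26, 79, 128, 132)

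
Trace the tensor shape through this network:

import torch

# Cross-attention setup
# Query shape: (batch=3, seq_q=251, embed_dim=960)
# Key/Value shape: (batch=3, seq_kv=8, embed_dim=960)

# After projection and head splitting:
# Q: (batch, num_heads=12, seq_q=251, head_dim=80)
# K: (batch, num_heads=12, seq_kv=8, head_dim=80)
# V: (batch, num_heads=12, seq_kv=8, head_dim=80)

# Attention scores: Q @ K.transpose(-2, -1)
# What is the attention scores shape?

Input shape: (3, 251, 960)
Output shape: (3, 12, 251, 8)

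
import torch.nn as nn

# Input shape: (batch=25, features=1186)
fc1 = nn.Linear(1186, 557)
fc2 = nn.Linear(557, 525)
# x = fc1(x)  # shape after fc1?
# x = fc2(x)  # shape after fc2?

Input shape: (25, 1186)
  -> after fc1: (25, 557)
Output shape: (25, 525)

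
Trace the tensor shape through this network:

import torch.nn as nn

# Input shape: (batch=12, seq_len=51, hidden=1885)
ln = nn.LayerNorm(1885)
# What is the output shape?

Input shape: (12, 51, 1885)
Output shape: (12, 51, 1885)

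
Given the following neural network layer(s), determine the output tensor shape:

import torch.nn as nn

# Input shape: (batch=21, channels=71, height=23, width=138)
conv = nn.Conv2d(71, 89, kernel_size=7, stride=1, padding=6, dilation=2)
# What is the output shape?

Input shape: (21, 71, 23, 138)
Output shape: (21, 89, 23, 138)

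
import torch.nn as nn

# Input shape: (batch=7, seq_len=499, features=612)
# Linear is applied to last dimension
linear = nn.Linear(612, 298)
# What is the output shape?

Input shape: (7, 499, 612)
Output shape: (7, 499, 298)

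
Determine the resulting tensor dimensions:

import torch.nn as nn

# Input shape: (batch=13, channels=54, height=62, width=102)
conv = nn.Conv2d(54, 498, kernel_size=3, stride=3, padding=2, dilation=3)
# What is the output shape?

Input shape: (13, 54, 62, 102)
Output shape: (13, 498, 20, 34)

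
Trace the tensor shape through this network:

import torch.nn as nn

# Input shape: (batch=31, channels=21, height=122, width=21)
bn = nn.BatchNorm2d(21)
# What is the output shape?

Input shape: (31, 21, 122, 21)
Output shape: (31, 21, 122, 21)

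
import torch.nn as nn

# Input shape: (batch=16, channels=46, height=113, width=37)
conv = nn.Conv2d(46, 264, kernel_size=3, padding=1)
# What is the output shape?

Input shape: (16, 46, 113, 37)
Output shape: (16, 264, 113, 37)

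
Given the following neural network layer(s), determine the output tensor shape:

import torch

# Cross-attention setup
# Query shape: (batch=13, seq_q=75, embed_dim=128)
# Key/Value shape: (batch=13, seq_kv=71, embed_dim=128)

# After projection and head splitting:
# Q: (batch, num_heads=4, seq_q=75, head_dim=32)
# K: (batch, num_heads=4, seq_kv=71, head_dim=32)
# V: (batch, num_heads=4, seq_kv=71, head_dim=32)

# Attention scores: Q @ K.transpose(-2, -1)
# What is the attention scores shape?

Input shape: (13, 75, 128)
Output shape: (13, 4, 75, 71)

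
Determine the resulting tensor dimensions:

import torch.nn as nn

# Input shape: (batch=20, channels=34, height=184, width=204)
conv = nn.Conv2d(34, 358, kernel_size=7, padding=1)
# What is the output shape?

Input shape: (20, 34, 184, 204)
Output shape: (20, 358, 180, 200)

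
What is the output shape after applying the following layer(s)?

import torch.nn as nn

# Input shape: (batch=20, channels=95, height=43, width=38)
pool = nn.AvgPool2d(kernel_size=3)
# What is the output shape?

Input shape: (20, 95, 43, 38)
Output shape: (20, 95, 14, 12)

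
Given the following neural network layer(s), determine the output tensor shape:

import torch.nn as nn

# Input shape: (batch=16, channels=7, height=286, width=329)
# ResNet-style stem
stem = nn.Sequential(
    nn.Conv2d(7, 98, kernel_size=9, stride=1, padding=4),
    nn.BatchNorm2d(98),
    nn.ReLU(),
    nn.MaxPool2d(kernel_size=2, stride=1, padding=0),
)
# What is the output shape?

Input shape: (16, 7, 286, 329)
  -> after Conv2d 9x9 stride=1: (16, 98, 286, 329)
Output shape: (16, 98, 285, 328)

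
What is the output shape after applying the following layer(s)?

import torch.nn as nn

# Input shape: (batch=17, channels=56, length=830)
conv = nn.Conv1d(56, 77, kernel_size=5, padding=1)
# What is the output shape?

Input shape: (17, 56, 830)
Output shape: (17, 77, 828)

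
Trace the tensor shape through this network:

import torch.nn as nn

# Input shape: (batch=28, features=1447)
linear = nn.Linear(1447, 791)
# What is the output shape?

Input shape: (28, 1447)
Output shape: (28, 791)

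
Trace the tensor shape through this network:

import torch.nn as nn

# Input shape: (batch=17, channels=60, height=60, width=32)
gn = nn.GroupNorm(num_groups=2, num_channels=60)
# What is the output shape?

Input shape: (17, 60, 60, 32)
Output shape: (17, 60, 60, 32)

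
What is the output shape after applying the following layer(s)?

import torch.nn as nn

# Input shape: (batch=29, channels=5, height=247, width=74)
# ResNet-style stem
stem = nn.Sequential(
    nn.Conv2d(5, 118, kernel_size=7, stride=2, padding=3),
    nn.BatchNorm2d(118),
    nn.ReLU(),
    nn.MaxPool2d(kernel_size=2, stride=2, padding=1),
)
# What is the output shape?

Input shape: (29, 5, 247, 74)
  -> after Conv2d 7x7 stride=2: (29, 118, 124, 37)
Output shape: (29, 118, 63, 19)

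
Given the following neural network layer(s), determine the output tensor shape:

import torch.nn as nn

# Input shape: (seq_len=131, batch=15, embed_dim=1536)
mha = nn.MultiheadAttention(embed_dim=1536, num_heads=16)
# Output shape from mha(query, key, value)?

Input shape: (131, 15, 1536)
Output shape: (131, 15, 1536)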